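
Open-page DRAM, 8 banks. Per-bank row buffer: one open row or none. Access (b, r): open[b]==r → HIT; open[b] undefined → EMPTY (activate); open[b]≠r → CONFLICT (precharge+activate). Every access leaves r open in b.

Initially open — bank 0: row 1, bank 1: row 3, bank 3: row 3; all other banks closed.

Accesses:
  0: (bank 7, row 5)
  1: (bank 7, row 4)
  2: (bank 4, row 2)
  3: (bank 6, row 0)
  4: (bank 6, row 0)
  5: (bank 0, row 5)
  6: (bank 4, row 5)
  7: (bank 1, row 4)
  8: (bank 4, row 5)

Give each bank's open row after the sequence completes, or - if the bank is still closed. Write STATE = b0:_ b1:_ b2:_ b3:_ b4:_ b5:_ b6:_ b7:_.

STATE = b0:5 b1:4 b2:- b3:3 b4:5 b5:- b6:0 b7:4

step 0: bank7 None->5 [EMPTY]
step 1: bank7 5->4 [CONFLICT]
step 2: bank4 None->2 [EMPTY]
step 3: bank6 None->0 [EMPTY]
step 4: bank6 0->0 [HIT]
step 5: bank0 1->5 [CONFLICT]
step 6: bank4 2->5 [CONFLICT]
step 7: bank1 3->4 [CONFLICT]
step 8: bank4 5->5 [HIT]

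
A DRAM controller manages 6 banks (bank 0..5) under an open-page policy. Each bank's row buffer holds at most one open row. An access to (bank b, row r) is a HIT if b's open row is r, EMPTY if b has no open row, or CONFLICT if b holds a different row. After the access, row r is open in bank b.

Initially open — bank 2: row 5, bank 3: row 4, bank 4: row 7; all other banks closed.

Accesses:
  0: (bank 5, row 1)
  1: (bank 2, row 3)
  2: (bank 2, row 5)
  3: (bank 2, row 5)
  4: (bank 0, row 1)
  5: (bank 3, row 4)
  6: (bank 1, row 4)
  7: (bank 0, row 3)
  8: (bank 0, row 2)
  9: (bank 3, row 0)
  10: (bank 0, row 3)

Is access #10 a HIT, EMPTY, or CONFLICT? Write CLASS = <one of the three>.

CLASS = CONFLICT

  [0] b5 r1: no row ⇒ E
  [1] b2 r3: had r5 ⇒ C
  [2] b2 r5: had r3 ⇒ C
  [3] b2 r5: had r5 ⇒ H
  [4] b0 r1: no row ⇒ E
  [5] b3 r4: had r4 ⇒ H
  [6] b1 r4: no row ⇒ E
  [7] b0 r3: had r1 ⇒ C
  [8] b0 r2: had r3 ⇒ C
  [9] b3 r0: had r4 ⇒ C
  [10] b0 r3: had r2 ⇒ C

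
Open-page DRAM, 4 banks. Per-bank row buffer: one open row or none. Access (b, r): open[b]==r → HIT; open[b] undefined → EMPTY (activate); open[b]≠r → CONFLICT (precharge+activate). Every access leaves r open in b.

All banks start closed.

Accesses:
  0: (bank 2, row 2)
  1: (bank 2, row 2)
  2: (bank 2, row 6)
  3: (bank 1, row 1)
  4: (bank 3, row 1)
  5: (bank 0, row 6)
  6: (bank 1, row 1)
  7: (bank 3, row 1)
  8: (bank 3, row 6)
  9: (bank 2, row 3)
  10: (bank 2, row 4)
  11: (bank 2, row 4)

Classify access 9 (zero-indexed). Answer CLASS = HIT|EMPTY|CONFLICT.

CLASS = CONFLICT

#0 (2,2) E
#1 (2,2) H  (was 2)
#2 (2,6) C  (was 2)
#3 (1,1) E
#4 (3,1) E
#5 (0,6) E
#6 (1,1) H  (was 1)
#7 (3,1) H  (was 1)
#8 (3,6) C  (was 1)
#9 (2,3) C  (was 6)
#10 (2,4) C  (was 3)
#11 (2,4) H  (was 4)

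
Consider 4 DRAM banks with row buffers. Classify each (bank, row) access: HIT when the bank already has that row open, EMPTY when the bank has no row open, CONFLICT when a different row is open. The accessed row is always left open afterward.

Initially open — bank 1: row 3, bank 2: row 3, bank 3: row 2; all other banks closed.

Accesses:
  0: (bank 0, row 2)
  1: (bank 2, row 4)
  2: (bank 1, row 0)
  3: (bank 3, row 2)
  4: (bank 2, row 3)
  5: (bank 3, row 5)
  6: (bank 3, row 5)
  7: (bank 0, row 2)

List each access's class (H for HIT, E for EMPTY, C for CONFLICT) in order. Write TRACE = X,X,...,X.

0: bank 0 row 2 — prev None → EMPTY
1: bank 2 row 4 — prev 3 → CONFLICT
2: bank 1 row 0 — prev 3 → CONFLICT
3: bank 3 row 2 — prev 2 → HIT
4: bank 2 row 3 — prev 4 → CONFLICT
5: bank 3 row 5 — prev 2 → CONFLICT
6: bank 3 row 5 — prev 5 → HIT
7: bank 0 row 2 — prev 2 → HIT

TRACE = E,C,C,H,C,C,H,H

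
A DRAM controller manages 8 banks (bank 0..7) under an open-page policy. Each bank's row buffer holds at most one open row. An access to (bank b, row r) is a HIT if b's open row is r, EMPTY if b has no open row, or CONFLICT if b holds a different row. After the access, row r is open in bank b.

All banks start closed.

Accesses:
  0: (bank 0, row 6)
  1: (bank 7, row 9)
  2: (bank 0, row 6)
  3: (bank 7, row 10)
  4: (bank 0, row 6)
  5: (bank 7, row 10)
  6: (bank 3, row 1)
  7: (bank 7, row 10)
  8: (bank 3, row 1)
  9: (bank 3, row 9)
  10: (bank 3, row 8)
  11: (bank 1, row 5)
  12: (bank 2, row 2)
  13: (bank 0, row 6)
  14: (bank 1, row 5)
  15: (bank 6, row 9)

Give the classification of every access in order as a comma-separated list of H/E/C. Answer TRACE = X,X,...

TRACE = E,E,H,C,H,H,E,H,H,C,C,E,E,H,H,E

step 0: bank0 None->6 [EMPTY]
step 1: bank7 None->9 [EMPTY]
step 2: bank0 6->6 [HIT]
step 3: bank7 9->10 [CONFLICT]
step 4: bank0 6->6 [HIT]
step 5: bank7 10->10 [HIT]
step 6: bank3 None->1 [EMPTY]
step 7: bank7 10->10 [HIT]
step 8: bank3 1->1 [HIT]
step 9: bank3 1->9 [CONFLICT]
step 10: bank3 9->8 [CONFLICT]
step 11: bank1 None->5 [EMPTY]
step 12: bank2 None->2 [EMPTY]
step 13: bank0 6->6 [HIT]
step 14: bank1 5->5 [HIT]
step 15: bank6 None->9 [EMPTY]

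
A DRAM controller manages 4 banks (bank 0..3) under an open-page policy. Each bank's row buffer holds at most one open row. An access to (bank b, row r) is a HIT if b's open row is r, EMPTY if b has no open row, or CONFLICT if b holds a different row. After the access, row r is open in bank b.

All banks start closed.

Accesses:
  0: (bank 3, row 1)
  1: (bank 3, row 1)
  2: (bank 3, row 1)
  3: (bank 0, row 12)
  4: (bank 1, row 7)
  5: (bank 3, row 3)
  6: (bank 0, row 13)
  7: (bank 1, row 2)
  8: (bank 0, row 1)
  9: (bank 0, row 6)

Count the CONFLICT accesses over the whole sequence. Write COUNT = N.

0: bank 3 row 1 — prev None → EMPTY
1: bank 3 row 1 — prev 1 → HIT
2: bank 3 row 1 — prev 1 → HIT
3: bank 0 row 12 — prev None → EMPTY
4: bank 1 row 7 — prev None → EMPTY
5: bank 3 row 3 — prev 1 → CONFLICT
6: bank 0 row 13 — prev 12 → CONFLICT
7: bank 1 row 2 — prev 7 → CONFLICT
8: bank 0 row 1 — prev 13 → CONFLICT
9: bank 0 row 6 — prev 1 → CONFLICT

COUNT = 5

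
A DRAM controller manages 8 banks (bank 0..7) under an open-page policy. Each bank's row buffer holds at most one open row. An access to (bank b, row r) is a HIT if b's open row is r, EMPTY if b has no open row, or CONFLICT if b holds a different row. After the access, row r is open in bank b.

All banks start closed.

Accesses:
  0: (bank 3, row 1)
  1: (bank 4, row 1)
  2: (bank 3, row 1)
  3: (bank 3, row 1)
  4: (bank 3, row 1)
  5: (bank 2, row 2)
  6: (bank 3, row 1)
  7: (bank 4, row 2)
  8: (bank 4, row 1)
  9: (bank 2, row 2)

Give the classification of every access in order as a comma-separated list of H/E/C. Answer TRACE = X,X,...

0: bank 3 row 1 — prev None → EMPTY
1: bank 4 row 1 — prev None → EMPTY
2: bank 3 row 1 — prev 1 → HIT
3: bank 3 row 1 — prev 1 → HIT
4: bank 3 row 1 — prev 1 → HIT
5: bank 2 row 2 — prev None → EMPTY
6: bank 3 row 1 — prev 1 → HIT
7: bank 4 row 2 — prev 1 → CONFLICT
8: bank 4 row 1 — prev 2 → CONFLICT
9: bank 2 row 2 — prev 2 → HIT

TRACE = E,E,H,H,H,E,H,C,C,H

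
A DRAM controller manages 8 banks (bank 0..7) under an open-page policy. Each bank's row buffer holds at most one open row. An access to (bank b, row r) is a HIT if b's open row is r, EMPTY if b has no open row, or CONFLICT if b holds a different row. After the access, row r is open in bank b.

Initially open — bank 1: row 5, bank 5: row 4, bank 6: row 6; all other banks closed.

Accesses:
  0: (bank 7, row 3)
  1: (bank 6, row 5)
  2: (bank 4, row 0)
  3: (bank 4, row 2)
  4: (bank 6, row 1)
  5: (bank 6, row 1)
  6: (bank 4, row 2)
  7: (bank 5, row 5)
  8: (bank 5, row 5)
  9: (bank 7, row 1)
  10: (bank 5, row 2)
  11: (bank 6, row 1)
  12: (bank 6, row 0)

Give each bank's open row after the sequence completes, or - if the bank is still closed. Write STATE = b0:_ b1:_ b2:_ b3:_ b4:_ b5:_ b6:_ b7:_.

  [0] b7 r3: no row ⇒ E
  [1] b6 r5: had r6 ⇒ C
  [2] b4 r0: no row ⇒ E
  [3] b4 r2: had r0 ⇒ C
  [4] b6 r1: had r5 ⇒ C
  [5] b6 r1: had r1 ⇒ H
  [6] b4 r2: had r2 ⇒ H
  [7] b5 r5: had r4 ⇒ C
  [8] b5 r5: had r5 ⇒ H
  [9] b7 r1: had r3 ⇒ C
  [10] b5 r2: had r5 ⇒ C
  [11] b6 r1: had r1 ⇒ H
  [12] b6 r0: had r1 ⇒ C

STATE = b0:- b1:5 b2:- b3:- b4:2 b5:2 b6:0 b7:1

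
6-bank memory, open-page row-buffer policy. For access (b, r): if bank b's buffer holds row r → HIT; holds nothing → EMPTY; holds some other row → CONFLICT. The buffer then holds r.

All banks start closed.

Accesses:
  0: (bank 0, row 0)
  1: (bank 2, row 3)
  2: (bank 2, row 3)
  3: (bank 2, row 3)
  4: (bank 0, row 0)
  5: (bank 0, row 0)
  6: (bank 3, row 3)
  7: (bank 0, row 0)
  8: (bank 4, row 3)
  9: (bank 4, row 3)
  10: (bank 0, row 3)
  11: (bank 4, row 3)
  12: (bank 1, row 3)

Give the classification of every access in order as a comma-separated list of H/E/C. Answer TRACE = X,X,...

TRACE = E,E,H,H,H,H,E,H,E,H,C,H,E

#0 (0,0) E
#1 (2,3) E
#2 (2,3) H  (was 3)
#3 (2,3) H  (was 3)
#4 (0,0) H  (was 0)
#5 (0,0) H  (was 0)
#6 (3,3) E
#7 (0,0) H  (was 0)
#8 (4,3) E
#9 (4,3) H  (was 3)
#10 (0,3) C  (was 0)
#11 (4,3) H  (was 3)
#12 (1,3) E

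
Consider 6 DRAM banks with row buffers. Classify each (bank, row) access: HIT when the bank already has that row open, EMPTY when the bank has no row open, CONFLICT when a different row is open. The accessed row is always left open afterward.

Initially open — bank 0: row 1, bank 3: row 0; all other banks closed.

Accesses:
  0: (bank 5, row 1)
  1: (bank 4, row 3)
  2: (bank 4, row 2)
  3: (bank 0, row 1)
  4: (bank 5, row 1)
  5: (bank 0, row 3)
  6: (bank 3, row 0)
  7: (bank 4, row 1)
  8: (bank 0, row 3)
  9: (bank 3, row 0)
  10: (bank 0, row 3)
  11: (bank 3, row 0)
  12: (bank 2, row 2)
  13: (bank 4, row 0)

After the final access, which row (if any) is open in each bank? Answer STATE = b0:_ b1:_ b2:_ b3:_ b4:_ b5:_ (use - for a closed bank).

STATE = b0:3 b1:- b2:2 b3:0 b4:0 b5:1

  [0] b5 r1: no row ⇒ E
  [1] b4 r3: no row ⇒ E
  [2] b4 r2: had r3 ⇒ C
  [3] b0 r1: had r1 ⇒ H
  [4] b5 r1: had r1 ⇒ H
  [5] b0 r3: had r1 ⇒ C
  [6] b3 r0: had r0 ⇒ H
  [7] b4 r1: had r2 ⇒ C
  [8] b0 r3: had r3 ⇒ H
  [9] b3 r0: had r0 ⇒ H
  [10] b0 r3: had r3 ⇒ H
  [11] b3 r0: had r0 ⇒ H
  [12] b2 r2: no row ⇒ E
  [13] b4 r0: had r1 ⇒ C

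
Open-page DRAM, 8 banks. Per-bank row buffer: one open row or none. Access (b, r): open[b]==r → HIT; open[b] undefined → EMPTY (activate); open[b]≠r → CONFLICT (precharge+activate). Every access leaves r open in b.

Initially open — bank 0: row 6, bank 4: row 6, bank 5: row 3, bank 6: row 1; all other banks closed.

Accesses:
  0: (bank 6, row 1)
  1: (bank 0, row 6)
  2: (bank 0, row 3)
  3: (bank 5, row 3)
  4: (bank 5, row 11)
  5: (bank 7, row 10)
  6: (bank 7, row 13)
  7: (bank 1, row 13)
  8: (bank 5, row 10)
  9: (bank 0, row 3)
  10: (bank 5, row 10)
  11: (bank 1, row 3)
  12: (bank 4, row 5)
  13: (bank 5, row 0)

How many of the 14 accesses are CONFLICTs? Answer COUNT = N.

COUNT = 7

#0 (6,1) H  (was 1)
#1 (0,6) H  (was 6)
#2 (0,3) C  (was 6)
#3 (5,3) H  (was 3)
#4 (5,11) C  (was 3)
#5 (7,10) E
#6 (7,13) C  (was 10)
#7 (1,13) E
#8 (5,10) C  (was 11)
#9 (0,3) H  (was 3)
#10 (5,10) H  (was 10)
#11 (1,3) C  (was 13)
#12 (4,5) C  (was 6)
#13 (5,0) C  (was 10)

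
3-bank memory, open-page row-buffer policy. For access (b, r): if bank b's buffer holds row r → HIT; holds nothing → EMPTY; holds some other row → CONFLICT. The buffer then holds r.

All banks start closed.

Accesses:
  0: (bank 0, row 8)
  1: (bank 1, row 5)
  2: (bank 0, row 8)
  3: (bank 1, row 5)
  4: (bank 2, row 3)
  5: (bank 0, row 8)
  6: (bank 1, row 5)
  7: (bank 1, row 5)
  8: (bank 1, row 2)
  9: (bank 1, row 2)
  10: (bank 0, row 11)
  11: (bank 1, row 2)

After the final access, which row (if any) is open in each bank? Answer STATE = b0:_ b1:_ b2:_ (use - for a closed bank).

  [0] b0 r8: no row ⇒ E
  [1] b1 r5: no row ⇒ E
  [2] b0 r8: had r8 ⇒ H
  [3] b1 r5: had r5 ⇒ H
  [4] b2 r3: no row ⇒ E
  [5] b0 r8: had r8 ⇒ H
  [6] b1 r5: had r5 ⇒ H
  [7] b1 r5: had r5 ⇒ H
  [8] b1 r2: had r5 ⇒ C
  [9] b1 r2: had r2 ⇒ H
  [10] b0 r11: had r8 ⇒ C
  [11] b1 r2: had r2 ⇒ H

STATE = b0:11 b1:2 b2:3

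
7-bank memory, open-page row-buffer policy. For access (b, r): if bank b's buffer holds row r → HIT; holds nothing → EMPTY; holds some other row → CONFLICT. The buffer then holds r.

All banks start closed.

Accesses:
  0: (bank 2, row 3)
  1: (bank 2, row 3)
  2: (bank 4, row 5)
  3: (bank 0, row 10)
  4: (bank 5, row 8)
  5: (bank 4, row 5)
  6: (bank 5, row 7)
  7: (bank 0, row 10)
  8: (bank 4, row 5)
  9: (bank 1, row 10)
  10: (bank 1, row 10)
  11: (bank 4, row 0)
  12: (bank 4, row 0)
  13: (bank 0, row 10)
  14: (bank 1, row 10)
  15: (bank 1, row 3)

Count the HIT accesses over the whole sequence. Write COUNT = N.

COUNT = 8

step 0: bank2 None->3 [EMPTY]
step 1: bank2 3->3 [HIT]
step 2: bank4 None->5 [EMPTY]
step 3: bank0 None->10 [EMPTY]
step 4: bank5 None->8 [EMPTY]
step 5: bank4 5->5 [HIT]
step 6: bank5 8->7 [CONFLICT]
step 7: bank0 10->10 [HIT]
step 8: bank4 5->5 [HIT]
step 9: bank1 None->10 [EMPTY]
step 10: bank1 10->10 [HIT]
step 11: bank4 5->0 [CONFLICT]
step 12: bank4 0->0 [HIT]
step 13: bank0 10->10 [HIT]
step 14: bank1 10->10 [HIT]
step 15: bank1 10->3 [CONFLICT]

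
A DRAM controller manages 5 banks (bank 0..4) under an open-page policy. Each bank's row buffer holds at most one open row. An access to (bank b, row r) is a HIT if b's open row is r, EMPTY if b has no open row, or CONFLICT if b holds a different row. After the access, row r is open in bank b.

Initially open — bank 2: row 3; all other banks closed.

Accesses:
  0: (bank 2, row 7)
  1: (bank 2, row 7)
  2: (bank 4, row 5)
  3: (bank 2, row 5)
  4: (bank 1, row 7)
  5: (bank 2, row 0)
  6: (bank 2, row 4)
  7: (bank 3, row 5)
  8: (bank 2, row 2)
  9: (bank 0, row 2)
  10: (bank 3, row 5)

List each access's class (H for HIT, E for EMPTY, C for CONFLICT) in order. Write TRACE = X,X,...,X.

#0 (2,7) C  (was 3)
#1 (2,7) H  (was 7)
#2 (4,5) E
#3 (2,5) C  (was 7)
#4 (1,7) E
#5 (2,0) C  (was 5)
#6 (2,4) C  (was 0)
#7 (3,5) E
#8 (2,2) C  (was 4)
#9 (0,2) E
#10 (3,5) H  (was 5)

TRACE = C,H,E,C,E,C,C,E,C,E,H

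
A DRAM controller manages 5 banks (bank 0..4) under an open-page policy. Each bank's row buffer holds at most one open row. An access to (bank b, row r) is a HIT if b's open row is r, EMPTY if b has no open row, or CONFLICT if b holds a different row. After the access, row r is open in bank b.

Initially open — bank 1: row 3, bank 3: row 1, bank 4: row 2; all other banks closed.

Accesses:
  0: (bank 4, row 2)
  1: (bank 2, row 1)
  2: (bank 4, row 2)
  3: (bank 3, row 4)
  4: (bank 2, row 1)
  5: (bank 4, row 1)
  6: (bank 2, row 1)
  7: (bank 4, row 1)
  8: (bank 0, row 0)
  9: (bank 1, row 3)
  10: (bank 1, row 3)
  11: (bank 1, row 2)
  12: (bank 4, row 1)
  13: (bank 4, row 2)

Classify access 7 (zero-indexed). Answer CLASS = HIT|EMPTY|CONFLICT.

CLASS = HIT

  [0] b4 r2: had r2 ⇒ H
  [1] b2 r1: no row ⇒ E
  [2] b4 r2: had r2 ⇒ H
  [3] b3 r4: had r1 ⇒ C
  [4] b2 r1: had r1 ⇒ H
  [5] b4 r1: had r2 ⇒ C
  [6] b2 r1: had r1 ⇒ H
  [7] b4 r1: had r1 ⇒ H
  [8] b0 r0: no row ⇒ E
  [9] b1 r3: had r3 ⇒ H
  [10] b1 r3: had r3 ⇒ H
  [11] b1 r2: had r3 ⇒ C
  [12] b4 r1: had r1 ⇒ H
  [13] b4 r2: had r1 ⇒ C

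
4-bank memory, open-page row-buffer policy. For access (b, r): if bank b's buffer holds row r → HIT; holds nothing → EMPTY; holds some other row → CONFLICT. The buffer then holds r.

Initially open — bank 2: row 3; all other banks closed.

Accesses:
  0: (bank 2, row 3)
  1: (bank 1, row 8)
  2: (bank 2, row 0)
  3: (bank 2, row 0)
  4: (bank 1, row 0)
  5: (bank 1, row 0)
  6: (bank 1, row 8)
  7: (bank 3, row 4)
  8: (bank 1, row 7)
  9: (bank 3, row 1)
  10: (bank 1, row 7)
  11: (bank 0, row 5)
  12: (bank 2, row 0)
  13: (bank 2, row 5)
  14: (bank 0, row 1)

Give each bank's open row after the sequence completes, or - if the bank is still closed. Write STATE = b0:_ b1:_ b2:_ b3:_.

step 0: bank2 3->3 [HIT]
step 1: bank1 None->8 [EMPTY]
step 2: bank2 3->0 [CONFLICT]
step 3: bank2 0->0 [HIT]
step 4: bank1 8->0 [CONFLICT]
step 5: bank1 0->0 [HIT]
step 6: bank1 0->8 [CONFLICT]
step 7: bank3 None->4 [EMPTY]
step 8: bank1 8->7 [CONFLICT]
step 9: bank3 4->1 [CONFLICT]
step 10: bank1 7->7 [HIT]
step 11: bank0 None->5 [EMPTY]
step 12: bank2 0->0 [HIT]
step 13: bank2 0->5 [CONFLICT]
step 14: bank0 5->1 [CONFLICT]

STATE = b0:1 b1:7 b2:5 b3:1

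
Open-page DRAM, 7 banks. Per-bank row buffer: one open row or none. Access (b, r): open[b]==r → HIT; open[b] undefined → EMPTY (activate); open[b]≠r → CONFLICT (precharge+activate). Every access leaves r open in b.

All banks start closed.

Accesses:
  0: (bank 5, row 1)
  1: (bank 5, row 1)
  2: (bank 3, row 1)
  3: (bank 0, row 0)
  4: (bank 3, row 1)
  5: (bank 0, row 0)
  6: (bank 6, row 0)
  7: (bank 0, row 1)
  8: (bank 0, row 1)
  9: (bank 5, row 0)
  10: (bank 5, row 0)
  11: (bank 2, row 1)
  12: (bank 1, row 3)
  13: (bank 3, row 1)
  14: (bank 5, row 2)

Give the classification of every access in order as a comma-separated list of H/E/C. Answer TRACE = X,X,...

TRACE = E,H,E,E,H,H,E,C,H,C,H,E,E,H,C

#0 (5,1) E
#1 (5,1) H  (was 1)
#2 (3,1) E
#3 (0,0) E
#4 (3,1) H  (was 1)
#5 (0,0) H  (was 0)
#6 (6,0) E
#7 (0,1) C  (was 0)
#8 (0,1) H  (was 1)
#9 (5,0) C  (was 1)
#10 (5,0) H  (was 0)
#11 (2,1) E
#12 (1,3) E
#13 (3,1) H  (was 1)
#14 (5,2) C  (was 0)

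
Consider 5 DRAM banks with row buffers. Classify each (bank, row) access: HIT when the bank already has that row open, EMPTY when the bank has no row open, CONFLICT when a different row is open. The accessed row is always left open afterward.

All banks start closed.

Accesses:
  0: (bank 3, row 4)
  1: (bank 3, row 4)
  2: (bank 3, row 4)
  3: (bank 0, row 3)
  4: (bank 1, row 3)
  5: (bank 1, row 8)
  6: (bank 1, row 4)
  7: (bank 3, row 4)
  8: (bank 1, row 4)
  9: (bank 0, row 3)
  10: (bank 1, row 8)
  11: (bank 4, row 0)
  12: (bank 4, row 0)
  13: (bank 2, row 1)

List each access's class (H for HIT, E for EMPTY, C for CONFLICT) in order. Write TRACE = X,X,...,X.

  [0] b3 r4: no row ⇒ E
  [1] b3 r4: had r4 ⇒ H
  [2] b3 r4: had r4 ⇒ H
  [3] b0 r3: no row ⇒ E
  [4] b1 r3: no row ⇒ E
  [5] b1 r8: had r3 ⇒ C
  [6] b1 r4: had r8 ⇒ C
  [7] b3 r4: had r4 ⇒ H
  [8] b1 r4: had r4 ⇒ H
  [9] b0 r3: had r3 ⇒ H
  [10] b1 r8: had r4 ⇒ C
  [11] b4 r0: no row ⇒ E
  [12] b4 r0: had r0 ⇒ H
  [13] b2 r1: no row ⇒ E

TRACE = E,H,H,E,E,C,C,H,H,H,C,E,H,E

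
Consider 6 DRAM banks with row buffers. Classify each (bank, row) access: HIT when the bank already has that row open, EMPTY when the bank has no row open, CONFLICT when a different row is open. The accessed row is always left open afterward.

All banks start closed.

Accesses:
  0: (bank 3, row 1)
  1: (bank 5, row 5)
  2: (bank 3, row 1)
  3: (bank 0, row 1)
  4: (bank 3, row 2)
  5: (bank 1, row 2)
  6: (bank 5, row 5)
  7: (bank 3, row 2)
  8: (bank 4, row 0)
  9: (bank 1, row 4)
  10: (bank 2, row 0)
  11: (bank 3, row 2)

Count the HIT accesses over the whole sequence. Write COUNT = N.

  [0] b3 r1: no row ⇒ E
  [1] b5 r5: no row ⇒ E
  [2] b3 r1: had r1 ⇒ H
  [3] b0 r1: no row ⇒ E
  [4] b3 r2: had r1 ⇒ C
  [5] b1 r2: no row ⇒ E
  [6] b5 r5: had r5 ⇒ H
  [7] b3 r2: had r2 ⇒ H
  [8] b4 r0: no row ⇒ E
  [9] b1 r4: had r2 ⇒ C
  [10] b2 r0: no row ⇒ E
  [11] b3 r2: had r2 ⇒ H

COUNT = 4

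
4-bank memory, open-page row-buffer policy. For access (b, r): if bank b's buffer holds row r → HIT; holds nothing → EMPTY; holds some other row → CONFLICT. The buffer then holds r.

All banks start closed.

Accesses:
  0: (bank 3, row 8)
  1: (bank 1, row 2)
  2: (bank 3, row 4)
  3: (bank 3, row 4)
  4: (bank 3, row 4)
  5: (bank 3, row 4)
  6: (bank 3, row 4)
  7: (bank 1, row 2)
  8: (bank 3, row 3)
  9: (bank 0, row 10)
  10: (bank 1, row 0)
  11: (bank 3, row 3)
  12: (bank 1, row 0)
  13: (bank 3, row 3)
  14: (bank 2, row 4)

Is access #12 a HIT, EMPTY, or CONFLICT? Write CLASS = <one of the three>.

#0 (3,8) E
#1 (1,2) E
#2 (3,4) C  (was 8)
#3 (3,4) H  (was 4)
#4 (3,4) H  (was 4)
#5 (3,4) H  (was 4)
#6 (3,4) H  (was 4)
#7 (1,2) H  (was 2)
#8 (3,3) C  (was 4)
#9 (0,10) E
#10 (1,0) C  (was 2)
#11 (3,3) H  (was 3)
#12 (1,0) H  (was 0)
#13 (3,3) H  (was 3)
#14 (2,4) E

CLASS = HIT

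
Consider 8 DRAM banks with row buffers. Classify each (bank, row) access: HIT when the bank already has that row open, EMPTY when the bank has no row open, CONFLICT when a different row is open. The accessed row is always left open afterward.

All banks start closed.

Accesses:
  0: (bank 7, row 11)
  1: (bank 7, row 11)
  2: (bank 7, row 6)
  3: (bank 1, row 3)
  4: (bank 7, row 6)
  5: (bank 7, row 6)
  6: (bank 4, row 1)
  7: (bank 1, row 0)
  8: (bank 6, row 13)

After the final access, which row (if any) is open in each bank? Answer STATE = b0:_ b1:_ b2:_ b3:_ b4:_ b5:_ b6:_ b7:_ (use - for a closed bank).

0: bank 7 row 11 — prev None → EMPTY
1: bank 7 row 11 — prev 11 → HIT
2: bank 7 row 6 — prev 11 → CONFLICT
3: bank 1 row 3 — prev None → EMPTY
4: bank 7 row 6 — prev 6 → HIT
5: bank 7 row 6 — prev 6 → HIT
6: bank 4 row 1 — prev None → EMPTY
7: bank 1 row 0 — prev 3 → CONFLICT
8: bank 6 row 13 — prev None → EMPTY

STATE = b0:- b1:0 b2:- b3:- b4:1 b5:- b6:13 b7:6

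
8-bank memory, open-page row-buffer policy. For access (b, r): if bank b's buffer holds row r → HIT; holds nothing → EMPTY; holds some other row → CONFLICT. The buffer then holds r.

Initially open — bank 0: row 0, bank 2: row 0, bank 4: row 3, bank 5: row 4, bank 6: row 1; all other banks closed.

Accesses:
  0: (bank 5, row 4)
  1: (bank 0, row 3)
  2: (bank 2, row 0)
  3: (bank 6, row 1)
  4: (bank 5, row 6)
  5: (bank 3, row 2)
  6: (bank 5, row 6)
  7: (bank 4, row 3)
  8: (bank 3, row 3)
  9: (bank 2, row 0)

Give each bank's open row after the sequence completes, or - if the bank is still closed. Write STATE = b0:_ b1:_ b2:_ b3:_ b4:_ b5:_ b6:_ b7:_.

STATE = b0:3 b1:- b2:0 b3:3 b4:3 b5:6 b6:1 b7:-

0: bank 5 row 4 — prev 4 → HIT
1: bank 0 row 3 — prev 0 → CONFLICT
2: bank 2 row 0 — prev 0 → HIT
3: bank 6 row 1 — prev 1 → HIT
4: bank 5 row 6 — prev 4 → CONFLICT
5: bank 3 row 2 — prev None → EMPTY
6: bank 5 row 6 — prev 6 → HIT
7: bank 4 row 3 — prev 3 → HIT
8: bank 3 row 3 — prev 2 → CONFLICT
9: bank 2 row 0 — prev 0 → HIT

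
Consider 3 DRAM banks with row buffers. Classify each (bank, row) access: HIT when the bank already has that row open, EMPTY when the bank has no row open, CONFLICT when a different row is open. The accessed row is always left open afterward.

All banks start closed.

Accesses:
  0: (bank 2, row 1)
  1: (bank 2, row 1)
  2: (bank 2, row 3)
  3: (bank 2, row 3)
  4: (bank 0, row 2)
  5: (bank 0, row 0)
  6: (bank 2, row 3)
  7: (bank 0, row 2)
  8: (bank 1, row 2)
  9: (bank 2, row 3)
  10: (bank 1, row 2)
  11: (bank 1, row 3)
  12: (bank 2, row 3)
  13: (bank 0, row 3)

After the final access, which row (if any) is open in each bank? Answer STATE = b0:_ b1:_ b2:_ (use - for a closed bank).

STATE = b0:3 b1:3 b2:3

#0 (2,1) E
#1 (2,1) H  (was 1)
#2 (2,3) C  (was 1)
#3 (2,3) H  (was 3)
#4 (0,2) E
#5 (0,0) C  (was 2)
#6 (2,3) H  (was 3)
#7 (0,2) C  (was 0)
#8 (1,2) E
#9 (2,3) H  (was 3)
#10 (1,2) H  (was 2)
#11 (1,3) C  (was 2)
#12 (2,3) H  (was 3)
#13 (0,3) C  (was 2)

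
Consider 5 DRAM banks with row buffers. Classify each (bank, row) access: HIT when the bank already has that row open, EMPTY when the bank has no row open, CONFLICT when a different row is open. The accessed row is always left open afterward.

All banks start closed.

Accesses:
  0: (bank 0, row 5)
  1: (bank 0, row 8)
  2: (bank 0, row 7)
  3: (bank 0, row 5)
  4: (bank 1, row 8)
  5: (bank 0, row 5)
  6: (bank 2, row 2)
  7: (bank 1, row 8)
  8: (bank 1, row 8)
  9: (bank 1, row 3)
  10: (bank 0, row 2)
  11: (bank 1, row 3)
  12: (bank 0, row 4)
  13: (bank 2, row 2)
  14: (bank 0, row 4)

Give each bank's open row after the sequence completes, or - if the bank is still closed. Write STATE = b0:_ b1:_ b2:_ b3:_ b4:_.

  [0] b0 r5: no row ⇒ E
  [1] b0 r8: had r5 ⇒ C
  [2] b0 r7: had r8 ⇒ C
  [3] b0 r5: had r7 ⇒ C
  [4] b1 r8: no row ⇒ E
  [5] b0 r5: had r5 ⇒ H
  [6] b2 r2: no row ⇒ E
  [7] b1 r8: had r8 ⇒ H
  [8] b1 r8: had r8 ⇒ H
  [9] b1 r3: had r8 ⇒ C
  [10] b0 r2: had r5 ⇒ C
  [11] b1 r3: had r3 ⇒ H
  [12] b0 r4: had r2 ⇒ C
  [13] b2 r2: had r2 ⇒ H
  [14] b0 r4: had r4 ⇒ H

STATE = b0:4 b1:3 b2:2 b3:- b4:-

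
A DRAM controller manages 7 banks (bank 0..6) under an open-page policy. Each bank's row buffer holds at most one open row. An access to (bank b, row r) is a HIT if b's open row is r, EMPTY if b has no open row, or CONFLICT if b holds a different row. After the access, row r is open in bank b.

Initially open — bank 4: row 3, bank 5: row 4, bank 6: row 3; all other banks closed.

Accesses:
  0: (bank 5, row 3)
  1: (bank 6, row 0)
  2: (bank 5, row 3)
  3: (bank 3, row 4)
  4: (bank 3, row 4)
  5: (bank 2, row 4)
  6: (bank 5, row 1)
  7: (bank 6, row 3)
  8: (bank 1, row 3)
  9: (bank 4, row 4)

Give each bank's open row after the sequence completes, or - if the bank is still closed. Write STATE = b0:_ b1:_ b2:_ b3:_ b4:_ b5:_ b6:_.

  [0] b5 r3: had r4 ⇒ C
  [1] b6 r0: had r3 ⇒ C
  [2] b5 r3: had r3 ⇒ H
  [3] b3 r4: no row ⇒ E
  [4] b3 r4: had r4 ⇒ H
  [5] b2 r4: no row ⇒ E
  [6] b5 r1: had r3 ⇒ C
  [7] b6 r3: had r0 ⇒ C
  [8] b1 r3: no row ⇒ E
  [9] b4 r4: had r3 ⇒ C

STATE = b0:- b1:3 b2:4 b3:4 b4:4 b5:1 b6:3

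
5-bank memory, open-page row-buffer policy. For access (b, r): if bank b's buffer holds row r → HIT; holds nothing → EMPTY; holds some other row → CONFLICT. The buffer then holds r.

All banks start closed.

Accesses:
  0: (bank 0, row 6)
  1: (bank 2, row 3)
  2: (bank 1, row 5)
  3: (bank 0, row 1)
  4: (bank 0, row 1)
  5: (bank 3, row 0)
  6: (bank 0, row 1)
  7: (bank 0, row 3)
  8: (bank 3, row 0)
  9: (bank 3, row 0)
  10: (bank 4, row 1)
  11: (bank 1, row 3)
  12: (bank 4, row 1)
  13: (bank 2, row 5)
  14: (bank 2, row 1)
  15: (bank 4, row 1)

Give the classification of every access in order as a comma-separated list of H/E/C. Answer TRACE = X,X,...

TRACE = E,E,E,C,H,E,H,C,H,H,E,C,H,C,C,H

0: bank 0 row 6 — prev None → EMPTY
1: bank 2 row 3 — prev None → EMPTY
2: bank 1 row 5 — prev None → EMPTY
3: bank 0 row 1 — prev 6 → CONFLICT
4: bank 0 row 1 — prev 1 → HIT
5: bank 3 row 0 — prev None → EMPTY
6: bank 0 row 1 — prev 1 → HIT
7: bank 0 row 3 — prev 1 → CONFLICT
8: bank 3 row 0 — prev 0 → HIT
9: bank 3 row 0 — prev 0 → HIT
10: bank 4 row 1 — prev None → EMPTY
11: bank 1 row 3 — prev 5 → CONFLICT
12: bank 4 row 1 — prev 1 → HIT
13: bank 2 row 5 — prev 3 → CONFLICT
14: bank 2 row 1 — prev 5 → CONFLICT
15: bank 4 row 1 — prev 1 → HIT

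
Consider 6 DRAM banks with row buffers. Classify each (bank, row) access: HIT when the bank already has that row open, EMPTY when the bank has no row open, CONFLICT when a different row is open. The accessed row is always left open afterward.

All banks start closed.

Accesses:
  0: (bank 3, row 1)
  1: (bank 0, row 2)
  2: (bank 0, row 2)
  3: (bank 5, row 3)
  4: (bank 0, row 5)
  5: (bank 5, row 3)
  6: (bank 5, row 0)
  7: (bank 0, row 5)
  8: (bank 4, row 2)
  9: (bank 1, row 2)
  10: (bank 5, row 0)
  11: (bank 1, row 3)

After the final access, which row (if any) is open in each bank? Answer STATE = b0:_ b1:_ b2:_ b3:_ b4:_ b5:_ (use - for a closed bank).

STATE = b0:5 b1:3 b2:- b3:1 b4:2 b5:0

0: bank 3 row 1 — prev None → EMPTY
1: bank 0 row 2 — prev None → EMPTY
2: bank 0 row 2 — prev 2 → HIT
3: bank 5 row 3 — prev None → EMPTY
4: bank 0 row 5 — prev 2 → CONFLICT
5: bank 5 row 3 — prev 3 → HIT
6: bank 5 row 0 — prev 3 → CONFLICT
7: bank 0 row 5 — prev 5 → HIT
8: bank 4 row 2 — prev None → EMPTY
9: bank 1 row 2 — prev None → EMPTY
10: bank 5 row 0 — prev 0 → HIT
11: bank 1 row 3 — prev 2 → CONFLICT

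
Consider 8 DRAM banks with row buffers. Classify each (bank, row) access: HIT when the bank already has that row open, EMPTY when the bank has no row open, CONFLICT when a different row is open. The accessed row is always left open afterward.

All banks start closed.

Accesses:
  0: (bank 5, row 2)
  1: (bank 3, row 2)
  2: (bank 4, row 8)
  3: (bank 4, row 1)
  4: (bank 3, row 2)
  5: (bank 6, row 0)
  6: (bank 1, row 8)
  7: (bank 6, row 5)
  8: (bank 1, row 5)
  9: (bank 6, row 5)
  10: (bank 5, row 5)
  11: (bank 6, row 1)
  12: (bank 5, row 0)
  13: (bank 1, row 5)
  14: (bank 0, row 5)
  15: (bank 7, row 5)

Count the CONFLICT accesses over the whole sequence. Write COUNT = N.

  [0] b5 r2: no row ⇒ E
  [1] b3 r2: no row ⇒ E
  [2] b4 r8: no row ⇒ E
  [3] b4 r1: had r8 ⇒ C
  [4] b3 r2: had r2 ⇒ H
  [5] b6 r0: no row ⇒ E
  [6] b1 r8: no row ⇒ E
  [7] b6 r5: had r0 ⇒ C
  [8] b1 r5: had r8 ⇒ C
  [9] b6 r5: had r5 ⇒ H
  [10] b5 r5: had r2 ⇒ C
  [11] b6 r1: had r5 ⇒ C
  [12] b5 r0: had r5 ⇒ C
  [13] b1 r5: had r5 ⇒ H
  [14] b0 r5: no row ⇒ E
  [15] b7 r5: no row ⇒ E

COUNT = 6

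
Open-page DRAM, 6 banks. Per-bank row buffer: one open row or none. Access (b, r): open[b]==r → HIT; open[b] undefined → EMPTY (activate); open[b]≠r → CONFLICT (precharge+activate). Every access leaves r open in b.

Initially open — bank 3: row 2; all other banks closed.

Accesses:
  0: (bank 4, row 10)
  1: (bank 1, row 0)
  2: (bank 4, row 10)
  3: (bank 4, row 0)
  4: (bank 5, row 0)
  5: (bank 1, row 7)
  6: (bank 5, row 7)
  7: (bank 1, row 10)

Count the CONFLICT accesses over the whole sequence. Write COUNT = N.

step 0: bank4 None->10 [EMPTY]
step 1: bank1 None->0 [EMPTY]
step 2: bank4 10->10 [HIT]
step 3: bank4 10->0 [CONFLICT]
step 4: bank5 None->0 [EMPTY]
step 5: bank1 0->7 [CONFLICT]
step 6: bank5 0->7 [CONFLICT]
step 7: bank1 7->10 [CONFLICT]

COUNT = 4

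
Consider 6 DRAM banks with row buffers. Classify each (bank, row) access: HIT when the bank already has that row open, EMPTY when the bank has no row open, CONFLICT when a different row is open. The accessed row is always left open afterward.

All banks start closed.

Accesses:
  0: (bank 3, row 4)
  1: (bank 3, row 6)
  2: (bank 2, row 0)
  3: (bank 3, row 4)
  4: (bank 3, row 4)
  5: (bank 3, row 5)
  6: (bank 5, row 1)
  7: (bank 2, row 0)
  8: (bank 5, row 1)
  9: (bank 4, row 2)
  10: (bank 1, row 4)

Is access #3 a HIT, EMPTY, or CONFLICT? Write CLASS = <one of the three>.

  [0] b3 r4: no row ⇒ E
  [1] b3 r6: had r4 ⇒ C
  [2] b2 r0: no row ⇒ E
  [3] b3 r4: had r6 ⇒ C
  [4] b3 r4: had r4 ⇒ H
  [5] b3 r5: had r4 ⇒ C
  [6] b5 r1: no row ⇒ E
  [7] b2 r0: had r0 ⇒ H
  [8] b5 r1: had r1 ⇒ H
  [9] b4 r2: no row ⇒ E
  [10] b1 r4: no row ⇒ E

CLASS = CONFLICT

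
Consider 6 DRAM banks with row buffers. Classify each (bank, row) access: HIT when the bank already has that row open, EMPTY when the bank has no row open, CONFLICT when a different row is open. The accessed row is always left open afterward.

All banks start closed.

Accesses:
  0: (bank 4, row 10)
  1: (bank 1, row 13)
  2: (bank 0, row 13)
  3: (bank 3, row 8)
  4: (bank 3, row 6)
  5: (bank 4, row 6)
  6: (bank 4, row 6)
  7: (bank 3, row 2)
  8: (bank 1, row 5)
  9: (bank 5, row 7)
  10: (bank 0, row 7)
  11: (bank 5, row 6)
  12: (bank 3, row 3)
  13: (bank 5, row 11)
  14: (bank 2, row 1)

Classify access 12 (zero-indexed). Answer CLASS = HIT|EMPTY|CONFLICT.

CLASS = CONFLICT

  [0] b4 r10: no row ⇒ E
  [1] b1 r13: no row ⇒ E
  [2] b0 r13: no row ⇒ E
  [3] b3 r8: no row ⇒ E
  [4] b3 r6: had r8 ⇒ C
  [5] b4 r6: had r10 ⇒ C
  [6] b4 r6: had r6 ⇒ H
  [7] b3 r2: had r6 ⇒ C
  [8] b1 r5: had r13 ⇒ C
  [9] b5 r7: no row ⇒ E
  [10] b0 r7: had r13 ⇒ C
  [11] b5 r6: had r7 ⇒ C
  [12] b3 r3: had r2 ⇒ C
  [13] b5 r11: had r6 ⇒ C
  [14] b2 r1: no row ⇒ E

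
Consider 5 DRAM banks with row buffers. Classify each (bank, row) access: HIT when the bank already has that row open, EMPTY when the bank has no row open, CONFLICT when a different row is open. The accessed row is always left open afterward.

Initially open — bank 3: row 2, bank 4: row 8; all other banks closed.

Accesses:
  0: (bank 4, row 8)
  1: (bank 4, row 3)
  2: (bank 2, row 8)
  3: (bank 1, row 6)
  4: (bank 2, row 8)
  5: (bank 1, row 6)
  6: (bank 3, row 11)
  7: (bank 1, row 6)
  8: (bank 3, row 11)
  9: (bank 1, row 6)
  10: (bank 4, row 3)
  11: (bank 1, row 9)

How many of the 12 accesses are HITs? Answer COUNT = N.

COUNT = 7

0: bank 4 row 8 — prev 8 → HIT
1: bank 4 row 3 — prev 8 → CONFLICT
2: bank 2 row 8 — prev None → EMPTY
3: bank 1 row 6 — prev None → EMPTY
4: bank 2 row 8 — prev 8 → HIT
5: bank 1 row 6 — prev 6 → HIT
6: bank 3 row 11 — prev 2 → CONFLICT
7: bank 1 row 6 — prev 6 → HIT
8: bank 3 row 11 — prev 11 → HIT
9: bank 1 row 6 — prev 6 → HIT
10: bank 4 row 3 — prev 3 → HIT
11: bank 1 row 9 — prev 6 → CONFLICT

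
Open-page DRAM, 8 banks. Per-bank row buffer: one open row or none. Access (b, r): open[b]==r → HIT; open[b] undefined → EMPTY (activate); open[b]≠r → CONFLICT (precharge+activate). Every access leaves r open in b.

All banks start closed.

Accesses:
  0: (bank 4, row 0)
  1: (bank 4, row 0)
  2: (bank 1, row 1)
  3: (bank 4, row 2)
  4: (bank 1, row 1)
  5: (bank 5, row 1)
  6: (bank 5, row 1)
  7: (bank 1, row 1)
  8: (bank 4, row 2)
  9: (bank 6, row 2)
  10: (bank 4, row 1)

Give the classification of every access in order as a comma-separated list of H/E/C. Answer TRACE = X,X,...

step 0: bank4 None->0 [EMPTY]
step 1: bank4 0->0 [HIT]
step 2: bank1 None->1 [EMPTY]
step 3: bank4 0->2 [CONFLICT]
step 4: bank1 1->1 [HIT]
step 5: bank5 None->1 [EMPTY]
step 6: bank5 1->1 [HIT]
step 7: bank1 1->1 [HIT]
step 8: bank4 2->2 [HIT]
step 9: bank6 None->2 [EMPTY]
step 10: bank4 2->1 [CONFLICT]

TRACE = E,H,E,C,H,E,H,H,H,E,C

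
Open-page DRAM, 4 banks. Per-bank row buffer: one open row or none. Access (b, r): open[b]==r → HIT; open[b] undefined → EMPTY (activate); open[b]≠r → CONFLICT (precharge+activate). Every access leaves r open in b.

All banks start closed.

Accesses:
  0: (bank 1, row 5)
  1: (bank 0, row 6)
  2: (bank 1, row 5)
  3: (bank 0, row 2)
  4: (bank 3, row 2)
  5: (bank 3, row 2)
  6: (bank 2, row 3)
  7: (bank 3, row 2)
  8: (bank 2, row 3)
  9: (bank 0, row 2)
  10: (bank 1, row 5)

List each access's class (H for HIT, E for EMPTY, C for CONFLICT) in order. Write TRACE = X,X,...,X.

#0 (1,5) E
#1 (0,6) E
#2 (1,5) H  (was 5)
#3 (0,2) C  (was 6)
#4 (3,2) E
#5 (3,2) H  (was 2)
#6 (2,3) E
#7 (3,2) H  (was 2)
#8 (2,3) H  (was 3)
#9 (0,2) H  (was 2)
#10 (1,5) H  (was 5)

TRACE = E,E,H,C,E,H,E,H,H,H,H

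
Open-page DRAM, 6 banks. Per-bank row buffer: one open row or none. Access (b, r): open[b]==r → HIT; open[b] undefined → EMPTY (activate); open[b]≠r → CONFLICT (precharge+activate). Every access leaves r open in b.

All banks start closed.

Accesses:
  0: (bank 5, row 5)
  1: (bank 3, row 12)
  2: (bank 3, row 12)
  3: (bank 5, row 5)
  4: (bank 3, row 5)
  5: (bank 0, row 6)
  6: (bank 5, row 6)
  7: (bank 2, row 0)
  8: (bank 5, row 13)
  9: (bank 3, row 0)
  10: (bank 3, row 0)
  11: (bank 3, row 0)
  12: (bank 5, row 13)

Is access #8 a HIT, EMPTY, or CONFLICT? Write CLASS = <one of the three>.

CLASS = CONFLICT

  [0] b5 r5: no row ⇒ E
  [1] b3 r12: no row ⇒ E
  [2] b3 r12: had r12 ⇒ H
  [3] b5 r5: had r5 ⇒ H
  [4] b3 r5: had r12 ⇒ C
  [5] b0 r6: no row ⇒ E
  [6] b5 r6: had r5 ⇒ C
  [7] b2 r0: no row ⇒ E
  [8] b5 r13: had r6 ⇒ C
  [9] b3 r0: had r5 ⇒ C
  [10] b3 r0: had r0 ⇒ H
  [11] b3 r0: had r0 ⇒ H
  [12] b5 r13: had r13 ⇒ H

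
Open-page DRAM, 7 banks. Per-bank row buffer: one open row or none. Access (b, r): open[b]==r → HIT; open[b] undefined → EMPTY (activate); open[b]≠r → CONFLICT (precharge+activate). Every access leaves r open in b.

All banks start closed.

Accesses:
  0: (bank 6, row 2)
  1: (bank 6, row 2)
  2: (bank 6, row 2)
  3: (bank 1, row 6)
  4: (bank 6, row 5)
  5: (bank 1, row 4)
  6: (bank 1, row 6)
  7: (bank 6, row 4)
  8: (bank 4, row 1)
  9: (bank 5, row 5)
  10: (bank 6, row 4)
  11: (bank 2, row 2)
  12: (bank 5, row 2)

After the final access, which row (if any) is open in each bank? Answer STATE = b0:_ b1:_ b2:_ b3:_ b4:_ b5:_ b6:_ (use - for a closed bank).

STATE = b0:- b1:6 b2:2 b3:- b4:1 b5:2 b6:4

0: bank 6 row 2 — prev None → EMPTY
1: bank 6 row 2 — prev 2 → HIT
2: bank 6 row 2 — prev 2 → HIT
3: bank 1 row 6 — prev None → EMPTY
4: bank 6 row 5 — prev 2 → CONFLICT
5: bank 1 row 4 — prev 6 → CONFLICT
6: bank 1 row 6 — prev 4 → CONFLICT
7: bank 6 row 4 — prev 5 → CONFLICT
8: bank 4 row 1 — prev None → EMPTY
9: bank 5 row 5 — prev None → EMPTY
10: bank 6 row 4 — prev 4 → HIT
11: bank 2 row 2 — prev None → EMPTY
12: bank 5 row 2 — prev 5 → CONFLICT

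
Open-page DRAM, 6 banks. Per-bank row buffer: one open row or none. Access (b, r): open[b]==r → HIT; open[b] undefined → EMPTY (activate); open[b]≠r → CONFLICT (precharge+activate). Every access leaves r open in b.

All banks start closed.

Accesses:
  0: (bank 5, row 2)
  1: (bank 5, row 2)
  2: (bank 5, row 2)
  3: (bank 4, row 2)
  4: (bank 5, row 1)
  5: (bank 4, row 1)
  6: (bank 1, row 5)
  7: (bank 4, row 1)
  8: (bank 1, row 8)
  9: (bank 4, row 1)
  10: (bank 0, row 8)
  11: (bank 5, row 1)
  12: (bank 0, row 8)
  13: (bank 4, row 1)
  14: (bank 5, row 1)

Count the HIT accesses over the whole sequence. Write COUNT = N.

  [0] b5 r2: no row ⇒ E
  [1] b5 r2: had r2 ⇒ H
  [2] b5 r2: had r2 ⇒ H
  [3] b4 r2: no row ⇒ E
  [4] b5 r1: had r2 ⇒ C
  [5] b4 r1: had r2 ⇒ C
  [6] b1 r5: no row ⇒ E
  [7] b4 r1: had r1 ⇒ H
  [8] b1 r8: had r5 ⇒ C
  [9] b4 r1: had r1 ⇒ H
  [10] b0 r8: no row ⇒ E
  [11] b5 r1: had r1 ⇒ H
  [12] b0 r8: had r8 ⇒ H
  [13] b4 r1: had r1 ⇒ H
  [14] b5 r1: had r1 ⇒ H

COUNT = 8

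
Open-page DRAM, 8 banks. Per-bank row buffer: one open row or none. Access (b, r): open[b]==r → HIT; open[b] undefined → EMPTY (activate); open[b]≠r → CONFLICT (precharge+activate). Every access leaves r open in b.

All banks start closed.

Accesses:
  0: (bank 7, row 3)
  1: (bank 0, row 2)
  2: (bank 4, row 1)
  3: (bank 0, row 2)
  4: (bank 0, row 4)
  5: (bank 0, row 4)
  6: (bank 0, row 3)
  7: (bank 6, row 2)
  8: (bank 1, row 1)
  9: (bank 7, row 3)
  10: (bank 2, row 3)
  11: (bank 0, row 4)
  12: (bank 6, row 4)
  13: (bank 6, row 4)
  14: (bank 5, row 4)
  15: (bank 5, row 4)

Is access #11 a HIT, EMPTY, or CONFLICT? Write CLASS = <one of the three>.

CLASS = CONFLICT

  [0] b7 r3: no row ⇒ E
  [1] b0 r2: no row ⇒ E
  [2] b4 r1: no row ⇒ E
  [3] b0 r2: had r2 ⇒ H
  [4] b0 r4: had r2 ⇒ C
  [5] b0 r4: had r4 ⇒ H
  [6] b0 r3: had r4 ⇒ C
  [7] b6 r2: no row ⇒ E
  [8] b1 r1: no row ⇒ E
  [9] b7 r3: had r3 ⇒ H
  [10] b2 r3: no row ⇒ E
  [11] b0 r4: had r3 ⇒ C
  [12] b6 r4: had r2 ⇒ C
  [13] b6 r4: had r4 ⇒ H
  [14] b5 r4: no row ⇒ E
  [15] b5 r4: had r4 ⇒ H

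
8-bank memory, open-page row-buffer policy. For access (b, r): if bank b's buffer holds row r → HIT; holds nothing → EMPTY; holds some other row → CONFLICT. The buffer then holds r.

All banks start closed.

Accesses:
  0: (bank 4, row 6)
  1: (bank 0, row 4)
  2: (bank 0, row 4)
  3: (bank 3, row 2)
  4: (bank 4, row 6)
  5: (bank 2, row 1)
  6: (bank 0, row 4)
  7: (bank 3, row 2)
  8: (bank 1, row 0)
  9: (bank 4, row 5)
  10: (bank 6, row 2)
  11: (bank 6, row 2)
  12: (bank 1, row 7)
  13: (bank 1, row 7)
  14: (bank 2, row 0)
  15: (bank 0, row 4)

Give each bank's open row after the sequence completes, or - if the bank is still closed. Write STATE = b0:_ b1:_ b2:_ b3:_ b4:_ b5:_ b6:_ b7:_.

step 0: bank4 None->6 [EMPTY]
step 1: bank0 None->4 [EMPTY]
step 2: bank0 4->4 [HIT]
step 3: bank3 None->2 [EMPTY]
step 4: bank4 6->6 [HIT]
step 5: bank2 None->1 [EMPTY]
step 6: bank0 4->4 [HIT]
step 7: bank3 2->2 [HIT]
step 8: bank1 None->0 [EMPTY]
step 9: bank4 6->5 [CONFLICT]
step 10: bank6 None->2 [EMPTY]
step 11: bank6 2->2 [HIT]
step 12: bank1 0->7 [CONFLICT]
step 13: bank1 7->7 [HIT]
step 14: bank2 1->0 [CONFLICT]
step 15: bank0 4->4 [HIT]

STATE = b0:4 b1:7 b2:0 b3:2 b4:5 b5:- b6:2 b7:-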